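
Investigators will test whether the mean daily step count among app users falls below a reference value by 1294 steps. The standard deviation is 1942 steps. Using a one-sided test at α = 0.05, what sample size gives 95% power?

For a one-sample z-test, n = ((z_α + z_β)·σ/δ)².
z_α = 1.645 (one-sided α = 0.05); z_β = 1.645 (power 95% → β = 0.05).
n = (3.290 × 1942 / 1294)² = 24.38
Round up: n = 25.

25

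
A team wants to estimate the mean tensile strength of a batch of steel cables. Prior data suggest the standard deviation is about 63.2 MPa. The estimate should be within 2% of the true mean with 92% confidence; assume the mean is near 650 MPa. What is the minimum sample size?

73

For a mean, the margin of error is E = z·σ/√n, so n = (zσ/E)².
At 92% confidence, z = 1.751.
E = 2% of 650 = 13 MPa.
n = (1.751 × 63.2 / 13)² = 72.46
Round up: n = 73.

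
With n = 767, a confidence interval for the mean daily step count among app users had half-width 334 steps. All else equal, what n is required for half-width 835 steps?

Margin of error scales as 1/√n, so n₂ = n₁·(E₁/E₂)².
n₂ = 767 × (334/835)² = 767 × 0.16 = 122.72
Round up: n₂ = 123.

123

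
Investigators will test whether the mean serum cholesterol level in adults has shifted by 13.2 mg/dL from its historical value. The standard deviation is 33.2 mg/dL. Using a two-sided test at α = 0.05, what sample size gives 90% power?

For a one-sample z-test, n = ((z_{α/2} + z_β)·σ/δ)².
z_{α/2} = 1.960 (two-sided α = 0.05); z_β = 1.282 (power 90% → β = 0.1).
n = (3.242 × 33.2 / 13.2)² = 66.49
Round up: n = 67.

n = 67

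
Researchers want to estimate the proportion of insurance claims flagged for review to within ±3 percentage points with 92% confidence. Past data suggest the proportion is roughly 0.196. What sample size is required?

For a proportion with margin E = 0.03 at 92% confidence, z = 1.751.
n = p̂(1−p̂)(z/E)² = 0.196 × 0.804 × (1.751/0.03)² = 536.84
Round up: n = 537.

n = 537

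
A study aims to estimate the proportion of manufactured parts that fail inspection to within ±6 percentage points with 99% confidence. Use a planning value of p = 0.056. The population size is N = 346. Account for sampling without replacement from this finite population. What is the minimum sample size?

For a proportion with margin E = 0.06 at 99% confidence, z = 2.576.
n = p̂(1−p̂)(z/E)² = 0.056 × 0.944 × (2.576/0.06)² = 97.44 — call this n₀.
Finite-population correction with N = 346: n = n₀ / (1 + (n₀−1)/N) = 97.44 / 1.279 = 76.18
Round up: n = 77.

77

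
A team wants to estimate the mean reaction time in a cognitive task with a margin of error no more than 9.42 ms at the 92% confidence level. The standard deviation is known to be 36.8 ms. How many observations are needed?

47

For a mean, the margin of error is E = z·σ/√n, so n = (zσ/E)².
At 92% confidence, z = 1.751.
n = (1.751 × 36.8 / 9.42)² = 46.79
Round up: n = 47.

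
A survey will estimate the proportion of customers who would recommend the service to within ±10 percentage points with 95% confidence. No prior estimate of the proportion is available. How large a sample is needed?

n = 97

For a proportion with margin E = 0.1 at 95% confidence, z = 1.960.
With no prior estimate, use p = 0.5, which maximizes p(1−p) at 0.25.
n = 0.25 × (z/E)² = 0.25 × (1.960/0.1)² = 96.04
Round up: n = 97.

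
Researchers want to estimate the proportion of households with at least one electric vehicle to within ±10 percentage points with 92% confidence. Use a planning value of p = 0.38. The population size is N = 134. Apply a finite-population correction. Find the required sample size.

For a proportion with margin E = 0.1 at 92% confidence, z = 1.751.
n = p̂(1−p̂)(z/E)² = 0.38 × 0.62 × (1.751/0.1)² = 72.23 — call this n₀.
Finite-population correction with N = 134: n = n₀ / (1 + (n₀−1)/N) = 72.23 / 1.532 = 47.15
Round up: n = 48.

48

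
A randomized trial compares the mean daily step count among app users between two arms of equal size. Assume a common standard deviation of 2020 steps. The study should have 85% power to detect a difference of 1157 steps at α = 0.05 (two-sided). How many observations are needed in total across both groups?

110 total

For two equal groups, n per group = 2·((z_{α/2} + z_β)·σ/δ)².
z_{α/2} = 1.960; z_β = 1.036 (power 85%).
n = 2 × (2.996 × 2020 / 1157)² = 2 × 27.36 = 54.72
Round up: n = 55 per group.
Total across both groups: 2 × 55 = 110.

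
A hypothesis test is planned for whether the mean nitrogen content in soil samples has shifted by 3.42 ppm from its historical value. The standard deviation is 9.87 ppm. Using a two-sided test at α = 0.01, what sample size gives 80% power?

98

For a one-sample z-test, n = ((z_{α/2} + z_β)·σ/δ)².
z_{α/2} = 2.576 (two-sided α = 0.01); z_β = 0.842 (power 80% → β = 0.2).
n = (3.418 × 9.87 / 3.42)² = 97.30
Round up: n = 98.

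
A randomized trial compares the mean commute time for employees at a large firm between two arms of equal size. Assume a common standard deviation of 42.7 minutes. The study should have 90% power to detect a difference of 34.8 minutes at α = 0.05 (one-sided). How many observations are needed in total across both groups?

52 total

For two equal groups, n per group = 2·((z_α + z_β)·σ/δ)².
z_α = 1.645; z_β = 1.282 (power 90%).
n = 2 × (2.927 × 42.7 / 34.8)² = 2 × 12.90 = 25.80
Round up: n = 26 per group.
Total across both groups: 2 × 26 = 52.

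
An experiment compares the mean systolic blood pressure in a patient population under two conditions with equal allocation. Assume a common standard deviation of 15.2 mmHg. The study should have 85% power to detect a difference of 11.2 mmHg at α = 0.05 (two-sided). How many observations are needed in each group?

34 per group

For two equal groups, n per group = 2·((z_{α/2} + z_β)·σ/δ)².
z_{α/2} = 1.960; z_β = 1.036 (power 85%).
n = 2 × (2.996 × 15.2 / 11.2)² = 2 × 16.53 = 33.06
Round up: n = 34 per group.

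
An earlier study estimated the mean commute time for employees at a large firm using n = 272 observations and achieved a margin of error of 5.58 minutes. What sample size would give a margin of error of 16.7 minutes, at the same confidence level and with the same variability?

Margin of error scales as 1/√n, so n₂ = n₁·(E₁/E₂)².
n₂ = 272 × (5.58/16.7)² = 272 × 0.1116 = 30.36
Round up: n₂ = 31.

n = 31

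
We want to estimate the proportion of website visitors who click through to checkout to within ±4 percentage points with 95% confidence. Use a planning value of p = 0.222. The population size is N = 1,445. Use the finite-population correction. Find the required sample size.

323

For a proportion with margin E = 0.04 at 95% confidence, z = 1.960.
n = p̂(1−p̂)(z/E)² = 0.222 × 0.778 × (1.960/0.04)² = 414.69 — call this n₀.
Finite-population correction with N = 1,445: n = n₀ / (1 + (n₀−1)/N) = 414.69 / 1.286 = 322.47
Round up: n = 323.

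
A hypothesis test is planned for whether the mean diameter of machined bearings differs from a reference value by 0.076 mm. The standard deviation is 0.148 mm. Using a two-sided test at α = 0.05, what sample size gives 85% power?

For a one-sample z-test, n = ((z_{α/2} + z_β)·σ/δ)².
z_{α/2} = 1.960 (two-sided α = 0.05); z_β = 1.036 (power 85% → β = 0.15).
n = (2.996 × 0.148 / 0.076)² = 34.04
Round up: n = 35.

35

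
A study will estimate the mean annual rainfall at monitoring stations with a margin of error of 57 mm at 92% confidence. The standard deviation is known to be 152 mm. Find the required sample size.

For a mean, the margin of error is E = z·σ/√n, so n = (zσ/E)².
At 92% confidence, z = 1.751.
n = (1.751 × 152 / 57)² = 21.80
Round up: n = 22.

22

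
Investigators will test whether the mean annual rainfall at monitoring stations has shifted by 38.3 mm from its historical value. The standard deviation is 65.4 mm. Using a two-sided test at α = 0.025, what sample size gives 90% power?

For a one-sample z-test, n = ((z_{α/2} + z_β)·σ/δ)².
z_{α/2} = 2.241 (two-sided α = 0.025); z_β = 1.282 (power 90% → β = 0.1).
n = (3.523 × 65.4 / 38.3)² = 36.19
Round up: n = 37.

37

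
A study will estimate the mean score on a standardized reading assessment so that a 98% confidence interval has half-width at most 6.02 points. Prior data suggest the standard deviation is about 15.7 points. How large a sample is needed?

For a mean, the margin of error is E = z·σ/√n, so n = (zσ/E)².
At 98% confidence, z = 2.326.
n = (2.326 × 15.7 / 6.02)² = 36.80
Round up: n = 37.

37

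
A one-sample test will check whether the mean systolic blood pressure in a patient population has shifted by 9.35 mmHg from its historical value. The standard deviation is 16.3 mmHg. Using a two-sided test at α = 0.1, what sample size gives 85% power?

For a one-sample z-test, n = ((z_{α/2} + z_β)·σ/δ)².
z_{α/2} = 1.645 (two-sided α = 0.1); z_β = 1.036 (power 85% → β = 0.15).
n = (2.681 × 16.3 / 9.35)² = 21.84
Round up: n = 22.

22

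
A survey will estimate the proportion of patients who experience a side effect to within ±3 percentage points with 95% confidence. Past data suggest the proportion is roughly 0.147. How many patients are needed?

536

For a proportion with margin E = 0.03 at 95% confidence, z = 1.960.
n = p̂(1−p̂)(z/E)² = 0.147 × 0.853 × (1.960/0.03)² = 535.22
Round up: n = 536.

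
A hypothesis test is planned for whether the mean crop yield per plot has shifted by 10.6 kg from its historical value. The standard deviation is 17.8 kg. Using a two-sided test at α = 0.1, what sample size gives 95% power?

For a one-sample z-test, n = ((z_{α/2} + z_β)·σ/δ)².
z_{α/2} = 1.645 (two-sided α = 0.1); z_β = 1.645 (power 95% → β = 0.05).
n = (3.290 × 17.8 / 10.6)² = 30.52
Round up: n = 31.

31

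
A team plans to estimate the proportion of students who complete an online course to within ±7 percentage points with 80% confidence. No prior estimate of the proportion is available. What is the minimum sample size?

For a proportion with margin E = 0.07 at 80% confidence, z = 1.282.
With no prior estimate, use p = 0.5, which maximizes p(1−p) at 0.25.
n = 0.25 × (z/E)² = 0.25 × (1.282/0.07)² = 83.85
Round up: n = 84.

84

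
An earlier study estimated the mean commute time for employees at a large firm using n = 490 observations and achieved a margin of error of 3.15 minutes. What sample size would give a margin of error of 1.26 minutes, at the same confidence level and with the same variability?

3063

Margin of error scales as 1/√n, so n₂ = n₁·(E₁/E₂)².
n₂ = 490 × (3.15/1.26)² = 490 × 6.25 = 3062.50
Round up: n₂ = 3063.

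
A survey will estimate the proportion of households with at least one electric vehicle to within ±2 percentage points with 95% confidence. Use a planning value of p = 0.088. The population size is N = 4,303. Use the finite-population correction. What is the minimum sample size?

For a proportion with margin E = 0.02 at 95% confidence, z = 1.960.
n = p̂(1−p̂)(z/E)² = 0.088 × 0.912 × (1.960/0.02)² = 770.78 — call this n₀.
Finite-population correction with N = 4,303: n = n₀ / (1 + (n₀−1)/N) = 770.78 / 1.179 = 653.76
Round up: n = 654.

n = 654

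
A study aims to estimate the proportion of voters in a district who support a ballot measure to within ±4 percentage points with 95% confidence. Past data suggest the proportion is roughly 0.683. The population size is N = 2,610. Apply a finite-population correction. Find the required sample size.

434

For a proportion with margin E = 0.04 at 95% confidence, z = 1.960.
n = p̂(1−p̂)(z/E)² = 0.683 × 0.317 × (1.960/0.04)² = 519.84 — call this n₀.
Finite-population correction with N = 2,610: n = n₀ / (1 + (n₀−1)/N) = 519.84 / 1.199 = 433.56
Round up: n = 434.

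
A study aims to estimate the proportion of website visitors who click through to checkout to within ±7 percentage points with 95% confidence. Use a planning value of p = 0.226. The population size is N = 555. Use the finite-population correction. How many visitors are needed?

For a proportion with margin E = 0.07 at 95% confidence, z = 1.960.
n = p̂(1−p̂)(z/E)² = 0.226 × 0.774 × (1.960/0.07)² = 137.14 — call this n₀.
Finite-population correction with N = 555: n = n₀ / (1 + (n₀−1)/N) = 137.14 / 1.245 = 110.15
Round up: n = 111.

111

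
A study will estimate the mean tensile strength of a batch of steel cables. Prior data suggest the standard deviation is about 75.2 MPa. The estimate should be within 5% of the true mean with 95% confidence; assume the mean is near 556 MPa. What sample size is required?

For a mean, the margin of error is E = z·σ/√n, so n = (zσ/E)².
At 95% confidence, z = 1.960.
E = 5% of 556 = 27.8 MPa.
n = (1.960 × 75.2 / 27.8)² = 28.11
Round up: n = 29.

29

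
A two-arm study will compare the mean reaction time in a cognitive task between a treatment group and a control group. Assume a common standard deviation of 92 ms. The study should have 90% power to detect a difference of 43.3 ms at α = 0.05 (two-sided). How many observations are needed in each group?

For two equal groups, n per group = 2·((z_{α/2} + z_β)·σ/δ)².
z_{α/2} = 1.960; z_β = 1.282 (power 90%).
n = 2 × (3.242 × 92 / 43.3)² = 2 × 47.45 = 94.90
Round up: n = 95 per group.

95 per group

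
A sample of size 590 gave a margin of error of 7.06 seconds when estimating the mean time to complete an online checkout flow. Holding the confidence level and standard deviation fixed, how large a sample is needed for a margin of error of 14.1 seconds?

Margin of error scales as 1/√n, so n₂ = n₁·(E₁/E₂)².
n₂ = 590 × (7.06/14.1)² = 590 × 0.2507 = 147.91
Round up: n₂ = 148.

n = 148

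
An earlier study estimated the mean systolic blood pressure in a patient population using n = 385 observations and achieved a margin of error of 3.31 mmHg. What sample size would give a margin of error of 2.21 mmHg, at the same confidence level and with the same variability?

Margin of error scales as 1/√n, so n₂ = n₁·(E₁/E₂)².
n₂ = 385 × (3.31/2.21)² = 385 × 2.243 = 863.55
Round up: n₂ = 864.

864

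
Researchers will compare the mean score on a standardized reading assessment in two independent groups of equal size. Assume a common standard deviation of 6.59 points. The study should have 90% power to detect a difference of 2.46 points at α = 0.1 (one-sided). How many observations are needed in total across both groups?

190 total

For two equal groups, n per group = 2·((z_α + z_β)·σ/δ)².
z_α = 1.282; z_β = 1.282 (power 90%).
n = 2 × (2.564 × 6.59 / 2.46)² = 2 × 47.18 = 94.36
Round up: n = 95 per group.
Total across both groups: 2 × 95 = 190.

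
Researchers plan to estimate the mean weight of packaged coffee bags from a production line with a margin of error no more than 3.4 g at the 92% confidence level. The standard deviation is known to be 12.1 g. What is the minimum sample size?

39

For a mean, the margin of error is E = z·σ/√n, so n = (zσ/E)².
At 92% confidence, z = 1.751.
n = (1.751 × 12.1 / 3.4)² = 38.83
Round up: n = 39.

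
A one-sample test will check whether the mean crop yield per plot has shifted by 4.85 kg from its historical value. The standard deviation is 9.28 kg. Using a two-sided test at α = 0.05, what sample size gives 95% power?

For a one-sample z-test, n = ((z_{α/2} + z_β)·σ/δ)².
z_{α/2} = 1.960 (two-sided α = 0.05); z_β = 1.645 (power 95% → β = 0.05).
n = (3.605 × 9.28 / 4.85)² = 47.58
Round up: n = 48.

n = 48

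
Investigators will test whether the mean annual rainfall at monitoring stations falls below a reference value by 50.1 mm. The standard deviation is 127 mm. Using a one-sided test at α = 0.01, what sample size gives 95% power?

For a one-sample z-test, n = ((z_α + z_β)·σ/δ)².
z_α = 2.326 (one-sided α = 0.01); z_β = 1.645 (power 95% → β = 0.05).
n = (3.971 × 127 / 50.1)² = 101.33
Round up: n = 102.

102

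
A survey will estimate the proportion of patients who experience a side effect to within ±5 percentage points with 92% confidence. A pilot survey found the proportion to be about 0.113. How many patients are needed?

123

For a proportion with margin E = 0.05 at 92% confidence, z = 1.751.
n = p̂(1−p̂)(z/E)² = 0.113 × 0.887 × (1.751/0.05)² = 122.92
Round up: n = 123.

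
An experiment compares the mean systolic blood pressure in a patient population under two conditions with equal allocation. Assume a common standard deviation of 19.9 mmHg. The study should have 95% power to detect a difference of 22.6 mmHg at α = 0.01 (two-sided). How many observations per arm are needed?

28 per group

For two equal groups, n per group = 2·((z_{α/2} + z_β)·σ/δ)².
z_{α/2} = 2.576; z_β = 1.645 (power 95%).
n = 2 × (4.221 × 19.9 / 22.6)² = 2 × 13.81 = 27.62
Round up: n = 28 per group.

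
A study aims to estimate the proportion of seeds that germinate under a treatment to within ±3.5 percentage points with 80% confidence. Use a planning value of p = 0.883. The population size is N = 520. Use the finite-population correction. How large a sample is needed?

For a proportion with margin E = 0.035 at 80% confidence, z = 1.282.
n = p̂(1−p̂)(z/E)² = 0.883 × 0.117 × (1.282/0.035)² = 138.61 — call this n₀.
Finite-population correction with N = 520: n = n₀ / (1 + (n₀−1)/N) = 138.61 / 1.265 = 109.57
Round up: n = 110.

110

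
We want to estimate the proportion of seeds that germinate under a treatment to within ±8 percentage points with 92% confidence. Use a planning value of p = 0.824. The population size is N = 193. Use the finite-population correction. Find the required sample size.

52

For a proportion with margin E = 0.08 at 92% confidence, z = 1.751.
n = p̂(1−p̂)(z/E)² = 0.824 × 0.176 × (1.751/0.08)² = 69.48 — call this n₀.
Finite-population correction with N = 193: n = n₀ / (1 + (n₀−1)/N) = 69.48 / 1.355 = 51.28
Round up: n = 52.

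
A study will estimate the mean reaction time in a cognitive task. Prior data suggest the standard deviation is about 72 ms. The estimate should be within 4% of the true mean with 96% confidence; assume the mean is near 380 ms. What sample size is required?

n = 95

For a mean, the margin of error is E = z·σ/√n, so n = (zσ/E)².
At 96% confidence, z = 2.054.
E = 4% of 380 = 15.2 ms.
n = (2.054 × 72 / 15.2)² = 94.66
Round up: n = 95.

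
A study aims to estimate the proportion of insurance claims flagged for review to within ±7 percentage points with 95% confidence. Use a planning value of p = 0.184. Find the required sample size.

For a proportion with margin E = 0.07 at 95% confidence, z = 1.960.
n = p̂(1−p̂)(z/E)² = 0.184 × 0.816 × (1.960/0.07)² = 117.71
Round up: n = 118.

118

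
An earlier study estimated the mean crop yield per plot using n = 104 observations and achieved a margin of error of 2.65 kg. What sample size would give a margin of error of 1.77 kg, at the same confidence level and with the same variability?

234

Margin of error scales as 1/√n, so n₂ = n₁·(E₁/E₂)².
n₂ = 104 × (2.65/1.77)² = 104 × 2.242 = 233.17
Round up: n₂ = 234.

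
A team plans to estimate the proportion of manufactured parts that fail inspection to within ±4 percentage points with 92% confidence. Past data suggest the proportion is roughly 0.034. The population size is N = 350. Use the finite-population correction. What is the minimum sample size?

54

For a proportion with margin E = 0.04 at 92% confidence, z = 1.751.
n = p̂(1−p̂)(z/E)² = 0.034 × 0.966 × (1.751/0.04)² = 62.94 — call this n₀.
Finite-population correction with N = 350: n = n₀ / (1 + (n₀−1)/N) = 62.94 / 1.177 = 53.47
Round up: n = 54.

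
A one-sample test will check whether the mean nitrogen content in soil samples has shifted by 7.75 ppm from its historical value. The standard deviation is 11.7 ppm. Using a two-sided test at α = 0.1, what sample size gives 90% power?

n = 20

For a one-sample z-test, n = ((z_{α/2} + z_β)·σ/δ)².
z_{α/2} = 1.645 (two-sided α = 0.1); z_β = 1.282 (power 90% → β = 0.1).
n = (2.927 × 11.7 / 7.75)² = 19.53
Round up: n = 20.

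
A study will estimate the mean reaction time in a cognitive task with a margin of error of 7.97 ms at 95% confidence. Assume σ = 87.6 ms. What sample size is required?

465

For a mean, the margin of error is E = z·σ/√n, so n = (zσ/E)².
At 95% confidence, z = 1.960.
n = (1.960 × 87.6 / 7.97)² = 464.09
Round up: n = 465.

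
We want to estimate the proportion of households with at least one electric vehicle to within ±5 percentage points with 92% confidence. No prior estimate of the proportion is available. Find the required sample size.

For a proportion with margin E = 0.05 at 92% confidence, z = 1.751.
With no prior estimate, use p = 0.5, which maximizes p(1−p) at 0.25.
n = 0.25 × (z/E)² = 0.25 × (1.751/0.05)² = 306.60
Round up: n = 307.

n = 307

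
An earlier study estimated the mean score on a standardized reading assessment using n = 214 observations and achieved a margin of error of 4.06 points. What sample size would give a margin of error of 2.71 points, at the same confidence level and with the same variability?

481

Margin of error scales as 1/√n, so n₂ = n₁·(E₁/E₂)².
n₂ = 214 × (4.06/2.71)² = 214 × 2.244 = 480.22
Round up: n₂ = 481.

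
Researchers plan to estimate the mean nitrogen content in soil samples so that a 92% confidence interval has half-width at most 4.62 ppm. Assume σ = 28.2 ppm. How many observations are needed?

n = 115

For a mean, the margin of error is E = z·σ/√n, so n = (zσ/E)².
At 92% confidence, z = 1.751.
n = (1.751 × 28.2 / 4.62)² = 114.23
Round up: n = 115.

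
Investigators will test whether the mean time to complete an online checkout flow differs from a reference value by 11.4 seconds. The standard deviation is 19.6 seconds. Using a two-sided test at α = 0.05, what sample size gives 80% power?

24

For a one-sample z-test, n = ((z_{α/2} + z_β)·σ/δ)².
z_{α/2} = 1.960 (two-sided α = 0.05); z_β = 0.842 (power 80% → β = 0.2).
n = (2.802 × 19.6 / 11.4)² = 23.21
Round up: n = 24.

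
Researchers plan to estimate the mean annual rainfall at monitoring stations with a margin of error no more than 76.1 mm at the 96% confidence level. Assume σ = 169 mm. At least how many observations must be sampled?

For a mean, the margin of error is E = z·σ/√n, so n = (zσ/E)².
At 96% confidence, z = 2.054.
n = (2.054 × 169 / 76.1)² = 20.81
Round up: n = 21.

21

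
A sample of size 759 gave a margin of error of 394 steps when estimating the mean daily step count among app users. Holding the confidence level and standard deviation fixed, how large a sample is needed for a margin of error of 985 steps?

Margin of error scales as 1/√n, so n₂ = n₁·(E₁/E₂)².
n₂ = 759 × (394/985)² = 759 × 0.16 = 121.44
Round up: n₂ = 122.

122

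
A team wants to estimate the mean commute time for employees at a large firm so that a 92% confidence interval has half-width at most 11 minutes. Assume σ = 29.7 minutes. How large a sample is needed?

23

For a mean, the margin of error is E = z·σ/√n, so n = (zσ/E)².
At 92% confidence, z = 1.751.
n = (1.751 × 29.7 / 11)² = 22.35
Round up: n = 23.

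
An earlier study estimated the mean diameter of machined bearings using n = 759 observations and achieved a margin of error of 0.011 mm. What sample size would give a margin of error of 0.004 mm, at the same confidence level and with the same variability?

Margin of error scales as 1/√n, so n₂ = n₁·(E₁/E₂)².
n₂ = 759 × (0.011/0.004)² = 759 × 7.562 = 5739.56
Round up: n₂ = 5740.

5740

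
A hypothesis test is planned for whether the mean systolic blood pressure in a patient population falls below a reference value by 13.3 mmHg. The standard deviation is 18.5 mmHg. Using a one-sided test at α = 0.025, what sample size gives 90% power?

For a one-sample z-test, n = ((z_α + z_β)·σ/δ)².
z_α = 1.960 (one-sided α = 0.025); z_β = 1.282 (power 90% → β = 0.1).
n = (3.242 × 18.5 / 13.3)² = 20.34
Round up: n = 21.

21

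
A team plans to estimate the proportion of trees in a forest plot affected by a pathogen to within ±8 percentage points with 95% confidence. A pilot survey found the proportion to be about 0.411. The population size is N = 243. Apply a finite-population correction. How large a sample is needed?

For a proportion with margin E = 0.08 at 95% confidence, z = 1.960.
n = p̂(1−p̂)(z/E)² = 0.411 × 0.589 × (1.960/0.08)² = 145.31 — call this n₀.
Finite-population correction with N = 243: n = n₀ / (1 + (n₀−1)/N) = 145.31 / 1.594 = 91.16
Round up: n = 92.

n = 92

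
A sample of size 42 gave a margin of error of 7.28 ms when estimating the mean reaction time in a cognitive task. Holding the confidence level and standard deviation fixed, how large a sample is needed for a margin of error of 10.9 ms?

n = 19

Margin of error scales as 1/√n, so n₂ = n₁·(E₁/E₂)².
n₂ = 42 × (7.28/10.9)² = 42 × 0.4461 = 18.74
Round up: n₂ = 19.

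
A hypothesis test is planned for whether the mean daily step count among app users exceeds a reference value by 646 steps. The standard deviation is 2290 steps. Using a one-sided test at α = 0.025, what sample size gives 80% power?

For a one-sample z-test, n = ((z_α + z_β)·σ/δ)².
z_α = 1.960 (one-sided α = 0.025); z_β = 0.842 (power 80% → β = 0.2).
n = (2.802 × 2290 / 646)² = 98.66
Round up: n = 99.

99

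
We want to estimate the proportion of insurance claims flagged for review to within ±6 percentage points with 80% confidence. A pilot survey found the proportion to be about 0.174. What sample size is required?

For a proportion with margin E = 0.06 at 80% confidence, z = 1.282.
n = p̂(1−p̂)(z/E)² = 0.174 × 0.826 × (1.282/0.06)² = 65.61
Round up: n = 66.

66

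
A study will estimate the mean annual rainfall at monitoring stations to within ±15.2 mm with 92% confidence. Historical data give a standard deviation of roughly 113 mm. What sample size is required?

170

For a mean, the margin of error is E = z·σ/√n, so n = (zσ/E)².
At 92% confidence, z = 1.751.
n = (1.751 × 113 / 15.2)² = 169.45
Round up: n = 170.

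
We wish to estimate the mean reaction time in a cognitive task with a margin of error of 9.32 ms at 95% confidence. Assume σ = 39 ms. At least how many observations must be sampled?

For a mean, the margin of error is E = z·σ/√n, so n = (zσ/E)².
At 95% confidence, z = 1.960.
n = (1.960 × 39 / 9.32)² = 67.27
Round up: n = 68.

68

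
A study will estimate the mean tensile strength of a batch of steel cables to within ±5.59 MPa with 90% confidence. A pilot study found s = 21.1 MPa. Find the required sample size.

For a mean, the margin of error is E = z·σ/√n, so n = (zσ/E)².
At 90% confidence, z = 1.645.
n = (1.645 × 21.1 / 5.59)² = 38.55
Round up: n = 39.

n = 39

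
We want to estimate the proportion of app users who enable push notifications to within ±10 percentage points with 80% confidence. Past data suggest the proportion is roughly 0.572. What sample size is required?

For a proportion with margin E = 0.1 at 80% confidence, z = 1.282.
n = p̂(1−p̂)(z/E)² = 0.572 × 0.428 × (1.282/0.1)² = 40.24
Round up: n = 41.

n = 41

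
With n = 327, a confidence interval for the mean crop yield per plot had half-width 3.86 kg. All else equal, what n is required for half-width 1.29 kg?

2928

Margin of error scales as 1/√n, so n₂ = n₁·(E₁/E₂)².
n₂ = 327 × (3.86/1.29)² = 327 × 8.954 = 2927.96
Round up: n₂ = 2928.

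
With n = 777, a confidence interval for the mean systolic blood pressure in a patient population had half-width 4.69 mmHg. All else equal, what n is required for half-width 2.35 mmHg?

3095

Margin of error scales as 1/√n, so n₂ = n₁·(E₁/E₂)².
n₂ = 777 × (4.69/2.35)² = 777 × 3.983 = 3094.79
Round up: n₂ = 3095.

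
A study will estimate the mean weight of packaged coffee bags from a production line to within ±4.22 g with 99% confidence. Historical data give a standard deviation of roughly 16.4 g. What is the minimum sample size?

101

For a mean, the margin of error is E = z·σ/√n, so n = (zσ/E)².
At 99% confidence, z = 2.576.
n = (2.576 × 16.4 / 4.22)² = 100.22
Round up: n = 101.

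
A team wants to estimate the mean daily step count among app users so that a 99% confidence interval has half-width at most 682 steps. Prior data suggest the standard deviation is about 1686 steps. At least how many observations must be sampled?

For a mean, the margin of error is E = z·σ/√n, so n = (zσ/E)².
At 99% confidence, z = 2.576.
n = (2.576 × 1686 / 682)² = 40.55
Round up: n = 41.

41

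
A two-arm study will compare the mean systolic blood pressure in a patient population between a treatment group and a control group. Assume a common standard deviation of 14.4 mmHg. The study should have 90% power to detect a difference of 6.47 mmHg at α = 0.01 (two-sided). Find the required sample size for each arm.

148 per group

For two equal groups, n per group = 2·((z_{α/2} + z_β)·σ/δ)².
z_{α/2} = 2.576; z_β = 1.282 (power 90%).
n = 2 × (3.858 × 14.4 / 6.47)² = 2 × 73.73 = 147.46
Round up: n = 148 per group.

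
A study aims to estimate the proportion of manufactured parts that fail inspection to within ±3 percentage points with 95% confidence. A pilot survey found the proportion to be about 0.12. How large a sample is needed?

n = 451

For a proportion with margin E = 0.03 at 95% confidence, z = 1.960.
n = p̂(1−p̂)(z/E)² = 0.12 × 0.88 × (1.960/0.03)² = 450.75
Round up: n = 451.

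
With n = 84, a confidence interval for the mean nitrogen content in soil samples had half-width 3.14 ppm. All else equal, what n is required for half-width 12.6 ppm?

6

Margin of error scales as 1/√n, so n₂ = n₁·(E₁/E₂)².
n₂ = 84 × (3.14/12.6)² = 84 × 0.0621 = 5.22
Round up: n₂ = 6.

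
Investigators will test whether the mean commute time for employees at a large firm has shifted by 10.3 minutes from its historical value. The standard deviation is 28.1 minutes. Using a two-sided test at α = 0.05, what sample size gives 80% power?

For a one-sample z-test, n = ((z_{α/2} + z_β)·σ/δ)².
z_{α/2} = 1.960 (two-sided α = 0.05); z_β = 0.842 (power 80% → β = 0.2).
n = (2.802 × 28.1 / 10.3)² = 58.44
Round up: n = 59.

n = 59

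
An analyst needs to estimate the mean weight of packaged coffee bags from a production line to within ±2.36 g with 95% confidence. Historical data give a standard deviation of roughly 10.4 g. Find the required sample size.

For a mean, the margin of error is E = z·σ/√n, so n = (zσ/E)².
At 95% confidence, z = 1.960.
n = (1.960 × 10.4 / 2.36)² = 74.60
Round up: n = 75.

75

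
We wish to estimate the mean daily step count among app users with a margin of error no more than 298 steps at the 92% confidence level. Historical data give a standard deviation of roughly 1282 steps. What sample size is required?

For a mean, the margin of error is E = z·σ/√n, so n = (zσ/E)².
At 92% confidence, z = 1.751.
n = (1.751 × 1282 / 298)² = 56.74
Round up: n = 57.

n = 57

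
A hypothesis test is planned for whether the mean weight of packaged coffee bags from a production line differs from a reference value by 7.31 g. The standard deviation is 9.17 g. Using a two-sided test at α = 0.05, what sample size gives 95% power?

For a one-sample z-test, n = ((z_{α/2} + z_β)·σ/δ)².
z_{α/2} = 1.960 (two-sided α = 0.05); z_β = 1.645 (power 95% → β = 0.05).
n = (3.605 × 9.17 / 7.31)² = 20.45
Round up: n = 21.

21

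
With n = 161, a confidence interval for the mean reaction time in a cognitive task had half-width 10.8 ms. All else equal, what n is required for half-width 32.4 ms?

Margin of error scales as 1/√n, so n₂ = n₁·(E₁/E₂)².
n₂ = 161 × (10.8/32.4)² = 161 × 0.1111 = 17.89
Round up: n₂ = 18.

18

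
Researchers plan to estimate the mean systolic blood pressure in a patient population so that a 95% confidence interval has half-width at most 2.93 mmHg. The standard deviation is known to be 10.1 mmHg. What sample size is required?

n = 46

For a mean, the margin of error is E = z·σ/√n, so n = (zσ/E)².
At 95% confidence, z = 1.960.
n = (1.960 × 10.1 / 2.93)² = 45.65
Round up: n = 46.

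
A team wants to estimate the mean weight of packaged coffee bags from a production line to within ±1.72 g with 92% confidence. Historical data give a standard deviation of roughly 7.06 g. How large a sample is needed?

52

For a mean, the margin of error is E = z·σ/√n, so n = (zσ/E)².
At 92% confidence, z = 1.751.
n = (1.751 × 7.06 / 1.72)² = 51.66
Round up: n = 52.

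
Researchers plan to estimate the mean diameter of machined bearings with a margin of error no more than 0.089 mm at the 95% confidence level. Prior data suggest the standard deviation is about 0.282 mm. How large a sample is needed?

For a mean, the margin of error is E = z·σ/√n, so n = (zσ/E)².
At 95% confidence, z = 1.960.
n = (1.960 × 0.282 / 0.089)² = 38.57
Round up: n = 39.

39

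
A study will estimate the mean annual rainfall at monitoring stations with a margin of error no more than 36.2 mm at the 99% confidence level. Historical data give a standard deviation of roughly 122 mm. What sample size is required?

n = 76

For a mean, the margin of error is E = z·σ/√n, so n = (zσ/E)².
At 99% confidence, z = 2.576.
n = (2.576 × 122 / 36.2)² = 75.37
Round up: n = 76.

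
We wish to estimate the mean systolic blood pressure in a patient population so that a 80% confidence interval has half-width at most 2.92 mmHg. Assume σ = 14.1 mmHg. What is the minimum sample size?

For a mean, the margin of error is E = z·σ/√n, so n = (zσ/E)².
At 80% confidence, z = 1.282.
n = (1.282 × 14.1 / 2.92)² = 38.32
Round up: n = 39.

39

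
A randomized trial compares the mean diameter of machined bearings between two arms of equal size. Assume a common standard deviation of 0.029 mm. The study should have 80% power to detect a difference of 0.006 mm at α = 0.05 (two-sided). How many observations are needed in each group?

For two equal groups, n per group = 2·((z_{α/2} + z_β)·σ/δ)².
z_{α/2} = 1.960; z_β = 0.842 (power 80%).
n = 2 × (2.802 × 0.029 / 0.006)² = 2 × 183.41 = 366.82
Round up: n = 367 per group.

367 per group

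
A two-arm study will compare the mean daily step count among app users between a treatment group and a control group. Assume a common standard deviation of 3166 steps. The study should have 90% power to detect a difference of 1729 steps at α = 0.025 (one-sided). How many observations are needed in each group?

For two equal groups, n per group = 2·((z_α + z_β)·σ/δ)².
z_α = 1.960; z_β = 1.282 (power 90%).
n = 2 × (3.242 × 3166 / 1729)² = 2 × 35.24 = 70.48
Round up: n = 71 per group.

71 per group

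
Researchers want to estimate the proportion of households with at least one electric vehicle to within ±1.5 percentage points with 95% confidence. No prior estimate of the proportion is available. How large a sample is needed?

For a proportion with margin E = 0.015 at 95% confidence, z = 1.960.
With no prior estimate, use p = 0.5, which maximizes p(1−p) at 0.25.
n = 0.25 × (z/E)² = 0.25 × (1.960/0.015)² = 4268.44
Round up: n = 4269.

4269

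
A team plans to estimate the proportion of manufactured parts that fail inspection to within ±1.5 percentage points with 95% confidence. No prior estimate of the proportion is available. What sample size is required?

For a proportion with margin E = 0.015 at 95% confidence, z = 1.960.
With no prior estimate, use p = 0.5, which maximizes p(1−p) at 0.25.
n = 0.25 × (z/E)² = 0.25 × (1.960/0.015)² = 4268.44
Round up: n = 4269.

4269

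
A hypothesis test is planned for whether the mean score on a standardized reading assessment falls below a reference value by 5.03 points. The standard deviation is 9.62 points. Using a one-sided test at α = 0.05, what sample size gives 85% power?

For a one-sample z-test, n = ((z_α + z_β)·σ/δ)².
z_α = 1.645 (one-sided α = 0.05); z_β = 1.036 (power 85% → β = 0.15).
n = (2.681 × 9.62 / 5.03)² = 26.29
Round up: n = 27.

27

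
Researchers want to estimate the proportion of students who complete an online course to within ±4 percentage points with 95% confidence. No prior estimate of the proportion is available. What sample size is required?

n = 601

For a proportion with margin E = 0.04 at 95% confidence, z = 1.960.
With no prior estimate, use p = 0.5, which maximizes p(1−p) at 0.25.
n = 0.25 × (z/E)² = 0.25 × (1.960/0.04)² = 600.25
Round up: n = 601.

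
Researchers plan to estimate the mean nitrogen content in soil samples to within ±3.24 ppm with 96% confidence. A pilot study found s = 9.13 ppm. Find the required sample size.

34

For a mean, the margin of error is E = z·σ/√n, so n = (zσ/E)².
At 96% confidence, z = 2.054.
n = (2.054 × 9.13 / 3.24)² = 33.50
Round up: n = 34.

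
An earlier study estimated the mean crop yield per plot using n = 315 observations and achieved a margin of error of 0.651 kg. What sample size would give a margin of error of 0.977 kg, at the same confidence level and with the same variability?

140

Margin of error scales as 1/√n, so n₂ = n₁·(E₁/E₂)².
n₂ = 315 × (0.651/0.977)² = 315 × 0.444 = 139.86
Round up: n₂ = 140.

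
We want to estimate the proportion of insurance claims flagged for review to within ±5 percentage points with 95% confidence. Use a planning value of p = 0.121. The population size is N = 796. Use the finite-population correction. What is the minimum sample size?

For a proportion with margin E = 0.05 at 95% confidence, z = 1.960.
n = p̂(1−p̂)(z/E)² = 0.121 × 0.879 × (1.960/0.05)² = 163.44 — call this n₀.
Finite-population correction with N = 796: n = n₀ / (1 + (n₀−1)/N) = 163.44 / 1.204 = 135.75
Round up: n = 136.

n = 136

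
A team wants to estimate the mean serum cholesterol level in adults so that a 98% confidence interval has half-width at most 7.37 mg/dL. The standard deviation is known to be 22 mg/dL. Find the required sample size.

49

For a mean, the margin of error is E = z·σ/√n, so n = (zσ/E)².
At 98% confidence, z = 2.326.
n = (2.326 × 22 / 7.37)² = 48.21
Round up: n = 49.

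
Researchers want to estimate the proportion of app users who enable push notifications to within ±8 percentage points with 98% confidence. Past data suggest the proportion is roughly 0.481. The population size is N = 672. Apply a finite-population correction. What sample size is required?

n = 161

For a proportion with margin E = 0.08 at 98% confidence, z = 2.326.
n = p̂(1−p̂)(z/E)² = 0.481 × 0.519 × (2.326/0.08)² = 211.03 — call this n₀.
Finite-population correction with N = 672: n = n₀ / (1 + (n₀−1)/N) = 211.03 / 1.313 = 160.72
Round up: n = 161.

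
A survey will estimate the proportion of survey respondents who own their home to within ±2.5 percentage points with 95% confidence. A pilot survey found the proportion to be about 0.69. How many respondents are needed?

For a proportion with margin E = 0.025 at 95% confidence, z = 1.960.
n = p̂(1−p̂)(z/E)² = 0.69 × 0.31 × (1.960/0.025)² = 1314.75
Round up: n = 1315.

1315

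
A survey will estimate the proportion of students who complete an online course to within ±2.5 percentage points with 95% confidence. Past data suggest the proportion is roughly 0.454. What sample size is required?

For a proportion with margin E = 0.025 at 95% confidence, z = 1.960.
n = p̂(1−p̂)(z/E)² = 0.454 × 0.546 × (1.960/0.025)² = 1523.63
Round up: n = 1524.

1524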